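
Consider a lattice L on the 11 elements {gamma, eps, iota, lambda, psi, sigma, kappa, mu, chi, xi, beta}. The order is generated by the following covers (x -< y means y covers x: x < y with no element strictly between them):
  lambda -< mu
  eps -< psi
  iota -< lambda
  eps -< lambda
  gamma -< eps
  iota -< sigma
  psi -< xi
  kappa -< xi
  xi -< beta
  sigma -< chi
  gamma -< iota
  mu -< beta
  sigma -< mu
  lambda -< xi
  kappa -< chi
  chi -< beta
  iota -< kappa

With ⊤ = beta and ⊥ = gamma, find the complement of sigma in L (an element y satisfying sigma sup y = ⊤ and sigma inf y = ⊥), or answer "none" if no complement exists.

psi

Need y with sigma ∨ y = beta and sigma ∧ y = gamma.
Checking each element gives: psi.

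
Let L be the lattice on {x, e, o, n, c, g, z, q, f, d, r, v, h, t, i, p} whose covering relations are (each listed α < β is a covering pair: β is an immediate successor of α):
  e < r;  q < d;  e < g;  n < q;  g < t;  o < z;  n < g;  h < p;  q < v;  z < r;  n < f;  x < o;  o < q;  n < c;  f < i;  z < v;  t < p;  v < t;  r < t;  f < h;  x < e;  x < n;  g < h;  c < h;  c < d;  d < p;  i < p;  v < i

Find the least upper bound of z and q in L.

v

Common upper bounds of {z, q}: i, p, t, v.
The least among these is v.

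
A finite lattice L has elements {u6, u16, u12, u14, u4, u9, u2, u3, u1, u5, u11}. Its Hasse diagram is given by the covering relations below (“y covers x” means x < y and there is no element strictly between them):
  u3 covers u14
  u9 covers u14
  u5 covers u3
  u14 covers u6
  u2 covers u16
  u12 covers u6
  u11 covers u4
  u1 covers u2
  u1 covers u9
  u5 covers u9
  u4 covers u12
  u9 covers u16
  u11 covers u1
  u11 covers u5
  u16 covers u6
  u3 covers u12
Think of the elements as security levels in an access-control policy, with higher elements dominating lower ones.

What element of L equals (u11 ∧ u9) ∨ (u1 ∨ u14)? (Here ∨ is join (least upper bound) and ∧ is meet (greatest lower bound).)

u1

u11 ∧ u9 = u9
u1 ∨ u14 = u1
u9 ∨ u1 = u1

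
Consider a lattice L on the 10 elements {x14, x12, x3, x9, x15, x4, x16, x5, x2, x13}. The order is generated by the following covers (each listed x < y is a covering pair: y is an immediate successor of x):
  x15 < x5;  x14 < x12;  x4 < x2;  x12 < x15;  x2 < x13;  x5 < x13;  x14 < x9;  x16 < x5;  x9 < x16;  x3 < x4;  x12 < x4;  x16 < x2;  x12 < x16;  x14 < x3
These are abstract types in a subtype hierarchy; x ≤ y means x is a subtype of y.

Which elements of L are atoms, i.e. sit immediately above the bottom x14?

x12, x3, x9

The atoms are exactly the elements that cover x14: x12, x3, x9.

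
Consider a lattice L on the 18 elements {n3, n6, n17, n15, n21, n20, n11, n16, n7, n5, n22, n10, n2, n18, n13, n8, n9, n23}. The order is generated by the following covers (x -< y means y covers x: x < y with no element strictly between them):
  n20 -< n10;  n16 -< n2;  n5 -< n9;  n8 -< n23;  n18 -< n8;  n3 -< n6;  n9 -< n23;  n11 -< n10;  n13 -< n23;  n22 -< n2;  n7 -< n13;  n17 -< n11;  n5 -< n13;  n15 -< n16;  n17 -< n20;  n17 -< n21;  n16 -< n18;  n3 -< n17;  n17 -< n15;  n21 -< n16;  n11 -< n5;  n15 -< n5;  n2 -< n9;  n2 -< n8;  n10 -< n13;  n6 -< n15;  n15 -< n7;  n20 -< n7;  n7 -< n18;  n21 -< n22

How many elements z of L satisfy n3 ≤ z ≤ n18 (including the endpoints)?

The interval [n3, n18] = {n15, n16, n17, n18, n20, n21, n3, n6, n7}, which has 9 elements.

9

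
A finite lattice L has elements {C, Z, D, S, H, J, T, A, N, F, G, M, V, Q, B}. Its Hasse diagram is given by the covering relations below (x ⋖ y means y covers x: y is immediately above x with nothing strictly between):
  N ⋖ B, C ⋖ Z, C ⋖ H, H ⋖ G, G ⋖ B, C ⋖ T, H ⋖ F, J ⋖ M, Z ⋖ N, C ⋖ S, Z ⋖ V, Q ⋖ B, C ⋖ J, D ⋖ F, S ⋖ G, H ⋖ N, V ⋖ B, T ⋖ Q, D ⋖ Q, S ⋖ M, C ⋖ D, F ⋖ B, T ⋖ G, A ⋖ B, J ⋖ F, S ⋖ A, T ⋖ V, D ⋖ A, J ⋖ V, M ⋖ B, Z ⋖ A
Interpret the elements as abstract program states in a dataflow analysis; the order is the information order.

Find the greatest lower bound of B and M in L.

Common lower bounds of {B, M}: C, J, M, S.
The greatest among these is M.

M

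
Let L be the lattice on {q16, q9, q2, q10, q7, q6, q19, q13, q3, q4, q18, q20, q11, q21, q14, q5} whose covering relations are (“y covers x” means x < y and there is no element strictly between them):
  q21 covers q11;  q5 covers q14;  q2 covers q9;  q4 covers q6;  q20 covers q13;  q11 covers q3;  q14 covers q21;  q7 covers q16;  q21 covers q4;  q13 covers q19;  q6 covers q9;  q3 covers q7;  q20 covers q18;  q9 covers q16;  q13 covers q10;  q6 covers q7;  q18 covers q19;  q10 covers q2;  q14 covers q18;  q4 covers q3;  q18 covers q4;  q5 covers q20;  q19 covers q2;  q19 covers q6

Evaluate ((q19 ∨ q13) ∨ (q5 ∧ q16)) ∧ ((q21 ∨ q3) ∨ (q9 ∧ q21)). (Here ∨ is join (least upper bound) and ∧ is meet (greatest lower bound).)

q19 ∨ q13 = q13
q5 ∧ q16 = q16
q13 ∨ q16 = q13
q21 ∨ q3 = q21
q9 ∧ q21 = q9
q21 ∨ q9 = q21
q13 ∧ q21 = q6

q6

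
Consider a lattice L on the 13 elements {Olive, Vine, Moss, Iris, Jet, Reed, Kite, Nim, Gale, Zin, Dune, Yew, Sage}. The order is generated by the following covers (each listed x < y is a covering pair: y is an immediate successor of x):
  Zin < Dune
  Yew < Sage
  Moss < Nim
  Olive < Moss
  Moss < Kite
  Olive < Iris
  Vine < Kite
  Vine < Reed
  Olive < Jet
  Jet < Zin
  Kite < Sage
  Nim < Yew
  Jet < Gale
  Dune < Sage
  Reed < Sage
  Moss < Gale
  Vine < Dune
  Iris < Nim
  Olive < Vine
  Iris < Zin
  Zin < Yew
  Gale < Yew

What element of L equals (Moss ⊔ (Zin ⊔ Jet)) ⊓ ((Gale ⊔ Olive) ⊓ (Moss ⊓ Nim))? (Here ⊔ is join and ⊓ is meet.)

Zin ∨ Jet = Zin
Moss ∨ Zin = Yew
Gale ∨ Olive = Gale
Moss ∧ Nim = Moss
Gale ∧ Moss = Moss
Yew ∧ Moss = Moss

Moss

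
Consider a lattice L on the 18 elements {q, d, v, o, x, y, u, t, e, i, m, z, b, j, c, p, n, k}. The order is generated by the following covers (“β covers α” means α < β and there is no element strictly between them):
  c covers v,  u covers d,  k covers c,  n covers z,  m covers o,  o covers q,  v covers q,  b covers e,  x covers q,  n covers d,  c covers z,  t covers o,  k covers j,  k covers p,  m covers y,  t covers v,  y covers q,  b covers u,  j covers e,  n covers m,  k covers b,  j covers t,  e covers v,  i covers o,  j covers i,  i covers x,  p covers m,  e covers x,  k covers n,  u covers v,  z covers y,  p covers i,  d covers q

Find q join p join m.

Common upper bounds of {q, p, m}: k, p.
The least among these is p.

p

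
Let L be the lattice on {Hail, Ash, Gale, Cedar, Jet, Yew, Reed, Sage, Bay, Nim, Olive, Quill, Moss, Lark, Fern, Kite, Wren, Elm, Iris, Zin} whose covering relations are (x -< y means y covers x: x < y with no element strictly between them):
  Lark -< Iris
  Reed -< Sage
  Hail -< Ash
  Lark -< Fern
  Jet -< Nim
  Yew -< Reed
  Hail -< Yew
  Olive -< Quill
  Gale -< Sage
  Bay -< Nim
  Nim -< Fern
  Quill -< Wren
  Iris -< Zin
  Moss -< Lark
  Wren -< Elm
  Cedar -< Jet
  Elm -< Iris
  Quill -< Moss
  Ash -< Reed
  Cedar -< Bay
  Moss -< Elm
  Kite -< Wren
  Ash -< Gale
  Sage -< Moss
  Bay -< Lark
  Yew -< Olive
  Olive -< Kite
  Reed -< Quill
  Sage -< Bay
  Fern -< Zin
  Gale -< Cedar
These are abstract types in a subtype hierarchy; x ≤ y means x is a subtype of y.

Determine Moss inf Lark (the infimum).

Common lower bounds of {Moss, Lark}: Ash, Gale, Hail, Moss, Olive, Quill, Reed, Sage, Yew.
The greatest among these is Moss.

Moss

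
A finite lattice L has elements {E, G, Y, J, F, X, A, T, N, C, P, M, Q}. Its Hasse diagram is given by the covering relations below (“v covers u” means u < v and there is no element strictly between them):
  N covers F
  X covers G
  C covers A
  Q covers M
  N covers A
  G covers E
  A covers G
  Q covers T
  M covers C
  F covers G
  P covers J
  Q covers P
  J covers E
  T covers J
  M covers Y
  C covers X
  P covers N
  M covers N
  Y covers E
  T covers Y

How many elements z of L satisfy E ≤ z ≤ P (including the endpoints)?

The interval [E, P] = {A, E, F, G, J, N, P}, which has 7 elements.

7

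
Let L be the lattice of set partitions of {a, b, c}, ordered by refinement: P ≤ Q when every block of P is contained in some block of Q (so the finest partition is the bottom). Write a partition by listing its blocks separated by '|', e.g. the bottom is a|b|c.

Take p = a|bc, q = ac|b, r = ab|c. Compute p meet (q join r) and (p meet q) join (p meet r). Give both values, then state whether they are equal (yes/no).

q join r = abc, so p meet (q join r) = a|bc meet abc = a|bc.
p meet q = a|b|c and p meet r = a|b|c, so (p meet q) join (p meet r) = a|b|c join a|b|c = a|b|c.
Equal: no.

a|bc; a|b|c; no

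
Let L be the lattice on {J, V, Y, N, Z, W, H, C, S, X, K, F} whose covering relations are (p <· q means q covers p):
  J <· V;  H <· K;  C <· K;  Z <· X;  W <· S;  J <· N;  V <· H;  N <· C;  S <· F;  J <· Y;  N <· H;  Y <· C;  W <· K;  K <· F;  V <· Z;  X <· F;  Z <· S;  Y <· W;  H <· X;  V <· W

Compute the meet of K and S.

Common lower bounds of {K, S}: J, V, W, Y.
The greatest among these is W.

W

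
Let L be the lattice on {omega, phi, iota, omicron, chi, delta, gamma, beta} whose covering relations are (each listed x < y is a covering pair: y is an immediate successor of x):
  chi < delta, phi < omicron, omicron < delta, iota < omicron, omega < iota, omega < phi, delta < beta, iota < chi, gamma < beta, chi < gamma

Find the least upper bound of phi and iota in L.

Common upper bounds of {phi, iota}: beta, delta, omicron.
The least among these is omicron.

omicron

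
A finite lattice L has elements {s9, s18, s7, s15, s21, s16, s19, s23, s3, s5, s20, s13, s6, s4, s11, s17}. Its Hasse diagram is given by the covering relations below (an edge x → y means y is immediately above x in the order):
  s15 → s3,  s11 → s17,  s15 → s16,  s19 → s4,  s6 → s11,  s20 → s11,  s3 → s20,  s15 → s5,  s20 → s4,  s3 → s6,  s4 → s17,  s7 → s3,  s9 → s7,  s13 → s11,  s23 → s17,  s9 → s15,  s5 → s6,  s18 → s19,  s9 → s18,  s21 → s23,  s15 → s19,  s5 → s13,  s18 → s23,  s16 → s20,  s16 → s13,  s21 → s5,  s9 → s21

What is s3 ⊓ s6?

Common lower bounds of {s3, s6}: s15, s3, s7, s9.
The greatest among these is s3.

s3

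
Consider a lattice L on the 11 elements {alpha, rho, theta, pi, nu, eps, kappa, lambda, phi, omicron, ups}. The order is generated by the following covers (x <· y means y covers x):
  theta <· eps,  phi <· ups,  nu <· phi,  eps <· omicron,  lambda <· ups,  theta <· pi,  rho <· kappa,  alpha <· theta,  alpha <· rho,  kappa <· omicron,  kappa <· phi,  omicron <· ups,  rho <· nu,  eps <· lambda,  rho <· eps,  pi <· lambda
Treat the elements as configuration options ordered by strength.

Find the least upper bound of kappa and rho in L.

kappa

Common upper bounds of {kappa, rho}: kappa, omicron, phi, ups.
The least among these is kappa.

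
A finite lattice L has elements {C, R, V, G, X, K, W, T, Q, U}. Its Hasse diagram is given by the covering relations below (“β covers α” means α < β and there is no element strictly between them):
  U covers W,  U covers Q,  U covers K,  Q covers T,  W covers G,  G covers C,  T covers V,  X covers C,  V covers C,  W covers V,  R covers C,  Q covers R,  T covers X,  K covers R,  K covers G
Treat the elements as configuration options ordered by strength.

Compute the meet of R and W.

C

Common lower bounds of {R, W}: C.
The greatest among these is C.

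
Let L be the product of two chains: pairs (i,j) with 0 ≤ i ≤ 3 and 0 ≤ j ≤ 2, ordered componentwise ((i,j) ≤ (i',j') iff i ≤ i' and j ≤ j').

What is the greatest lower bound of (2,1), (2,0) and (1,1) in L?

In a product of chains, the meet is componentwise min, giving (1,0).

(1,0)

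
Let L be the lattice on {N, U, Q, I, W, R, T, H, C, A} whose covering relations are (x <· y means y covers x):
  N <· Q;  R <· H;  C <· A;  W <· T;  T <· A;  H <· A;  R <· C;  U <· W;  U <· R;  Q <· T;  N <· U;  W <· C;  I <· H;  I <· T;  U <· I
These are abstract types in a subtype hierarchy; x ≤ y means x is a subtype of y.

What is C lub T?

Common upper bounds of {C, T}: A.
The least among these is A.

A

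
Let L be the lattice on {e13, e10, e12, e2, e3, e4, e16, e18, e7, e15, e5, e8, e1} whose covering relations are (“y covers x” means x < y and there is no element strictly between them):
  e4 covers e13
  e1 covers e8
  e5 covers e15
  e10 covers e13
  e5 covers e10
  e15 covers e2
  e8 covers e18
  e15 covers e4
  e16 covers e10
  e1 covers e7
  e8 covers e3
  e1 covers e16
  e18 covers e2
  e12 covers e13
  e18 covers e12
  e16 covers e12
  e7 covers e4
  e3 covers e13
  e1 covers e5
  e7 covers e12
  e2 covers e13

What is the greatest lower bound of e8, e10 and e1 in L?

Common lower bounds of {e8, e10, e1}: e13.
The greatest among these is e13.

e13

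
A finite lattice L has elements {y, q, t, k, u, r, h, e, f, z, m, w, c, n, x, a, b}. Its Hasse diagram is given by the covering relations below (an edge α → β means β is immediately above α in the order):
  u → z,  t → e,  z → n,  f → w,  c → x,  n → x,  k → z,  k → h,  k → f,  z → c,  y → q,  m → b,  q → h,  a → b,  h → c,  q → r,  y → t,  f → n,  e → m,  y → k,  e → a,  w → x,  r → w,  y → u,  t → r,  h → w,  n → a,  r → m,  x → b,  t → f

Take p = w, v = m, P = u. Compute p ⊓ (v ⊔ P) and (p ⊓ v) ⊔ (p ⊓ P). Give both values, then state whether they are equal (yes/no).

v ⊔ P = b, so p ⊓ (v ⊔ P) = w ⊓ b = w.
p ⊓ v = r and p ⊓ P = y, so (p ⊓ v) ⊔ (p ⊓ P) = r ⊔ y = r.
Equal: no.

w; r; no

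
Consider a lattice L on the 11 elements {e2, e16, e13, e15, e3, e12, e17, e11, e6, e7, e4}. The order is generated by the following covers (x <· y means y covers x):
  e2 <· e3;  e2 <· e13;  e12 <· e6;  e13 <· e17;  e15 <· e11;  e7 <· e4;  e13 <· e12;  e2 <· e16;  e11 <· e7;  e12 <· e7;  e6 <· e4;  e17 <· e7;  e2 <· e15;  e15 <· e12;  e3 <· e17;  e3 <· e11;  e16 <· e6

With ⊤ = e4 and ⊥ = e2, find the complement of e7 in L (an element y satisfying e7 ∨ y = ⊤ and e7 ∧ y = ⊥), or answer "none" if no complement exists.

e16

Need y with e7 ∨ y = e4 and e7 ∧ y = e2.
Checking each element gives: e16.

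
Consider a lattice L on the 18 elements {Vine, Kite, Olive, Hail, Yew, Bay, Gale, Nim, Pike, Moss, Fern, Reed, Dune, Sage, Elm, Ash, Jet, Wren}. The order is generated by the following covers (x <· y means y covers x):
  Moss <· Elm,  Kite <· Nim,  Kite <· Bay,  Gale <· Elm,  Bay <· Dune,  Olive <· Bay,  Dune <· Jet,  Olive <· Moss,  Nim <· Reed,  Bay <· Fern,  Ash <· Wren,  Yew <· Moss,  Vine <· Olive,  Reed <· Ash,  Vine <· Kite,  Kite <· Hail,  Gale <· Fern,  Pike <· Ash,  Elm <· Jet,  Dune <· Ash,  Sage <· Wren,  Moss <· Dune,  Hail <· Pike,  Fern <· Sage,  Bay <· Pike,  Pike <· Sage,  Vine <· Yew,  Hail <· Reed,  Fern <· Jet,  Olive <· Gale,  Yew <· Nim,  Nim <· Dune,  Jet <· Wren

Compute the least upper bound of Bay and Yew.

Dune

Common upper bounds of {Bay, Yew}: Ash, Dune, Jet, Wren.
The least among these is Dune.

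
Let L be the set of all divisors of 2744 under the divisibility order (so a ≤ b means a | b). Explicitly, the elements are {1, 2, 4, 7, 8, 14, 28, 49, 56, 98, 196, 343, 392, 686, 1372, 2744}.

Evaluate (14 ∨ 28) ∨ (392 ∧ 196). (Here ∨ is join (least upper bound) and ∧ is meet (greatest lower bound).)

196

14 ∨ 28 = 28
392 ∧ 196 = 196
28 ∨ 196 = 196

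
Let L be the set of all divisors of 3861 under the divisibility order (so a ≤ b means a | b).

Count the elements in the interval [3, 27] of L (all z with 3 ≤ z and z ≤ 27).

3

The interval [3, 27] = {27, 3, 9}, which has 3 elements.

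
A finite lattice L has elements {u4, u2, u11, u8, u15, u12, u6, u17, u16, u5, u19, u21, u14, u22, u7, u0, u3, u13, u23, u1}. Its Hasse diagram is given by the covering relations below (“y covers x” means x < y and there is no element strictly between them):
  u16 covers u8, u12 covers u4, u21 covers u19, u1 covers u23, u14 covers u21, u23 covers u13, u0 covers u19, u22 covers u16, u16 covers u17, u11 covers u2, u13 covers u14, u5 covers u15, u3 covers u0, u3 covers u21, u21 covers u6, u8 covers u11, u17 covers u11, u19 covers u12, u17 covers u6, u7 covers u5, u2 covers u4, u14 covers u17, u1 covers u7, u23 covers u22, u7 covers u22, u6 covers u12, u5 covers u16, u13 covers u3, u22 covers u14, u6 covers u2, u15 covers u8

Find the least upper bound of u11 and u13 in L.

u13

Common upper bounds of {u11, u13}: u1, u13, u23.
The least among these is u13.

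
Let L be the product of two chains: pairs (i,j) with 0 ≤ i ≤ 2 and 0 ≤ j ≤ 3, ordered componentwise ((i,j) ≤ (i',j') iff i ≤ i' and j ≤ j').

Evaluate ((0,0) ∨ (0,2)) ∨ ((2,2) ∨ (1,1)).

(2,2)

(0,0) ∨ (0,2) = (0,2)
(2,2) ∨ (1,1) = (2,2)
(0,2) ∨ (2,2) = (2,2)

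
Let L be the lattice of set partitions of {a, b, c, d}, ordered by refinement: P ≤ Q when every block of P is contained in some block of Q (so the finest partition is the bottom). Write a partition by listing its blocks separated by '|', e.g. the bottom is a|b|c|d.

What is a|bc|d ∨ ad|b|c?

ad|bc

The join of a|bc|d and ad|b|c merges any blocks that overlap across the partitions, giving ad|bc.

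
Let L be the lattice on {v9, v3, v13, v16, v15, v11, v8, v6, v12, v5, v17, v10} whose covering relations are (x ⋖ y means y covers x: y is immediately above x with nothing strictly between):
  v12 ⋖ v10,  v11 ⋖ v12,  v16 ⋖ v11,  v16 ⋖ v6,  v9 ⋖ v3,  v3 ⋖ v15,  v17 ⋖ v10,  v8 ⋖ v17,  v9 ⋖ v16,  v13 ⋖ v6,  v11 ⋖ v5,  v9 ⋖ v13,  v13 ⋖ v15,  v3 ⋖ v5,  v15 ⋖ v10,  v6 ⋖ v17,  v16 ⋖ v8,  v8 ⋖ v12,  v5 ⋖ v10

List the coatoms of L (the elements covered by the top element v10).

v12, v15, v17, v5

The coatoms are exactly the elements covered by v10: v12, v15, v17, v5.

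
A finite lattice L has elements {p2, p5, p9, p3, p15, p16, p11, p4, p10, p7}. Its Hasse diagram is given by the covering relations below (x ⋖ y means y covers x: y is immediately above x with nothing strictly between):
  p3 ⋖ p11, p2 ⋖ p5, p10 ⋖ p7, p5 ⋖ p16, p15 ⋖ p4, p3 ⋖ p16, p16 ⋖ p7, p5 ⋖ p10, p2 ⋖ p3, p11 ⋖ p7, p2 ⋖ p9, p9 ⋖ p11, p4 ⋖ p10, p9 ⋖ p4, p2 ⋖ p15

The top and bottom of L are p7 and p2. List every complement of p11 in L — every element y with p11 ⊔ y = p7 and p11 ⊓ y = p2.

p15, p5

Need y with p11 ∨ y = p7 and p11 ∧ y = p2.
Checking each element gives: p15, p5.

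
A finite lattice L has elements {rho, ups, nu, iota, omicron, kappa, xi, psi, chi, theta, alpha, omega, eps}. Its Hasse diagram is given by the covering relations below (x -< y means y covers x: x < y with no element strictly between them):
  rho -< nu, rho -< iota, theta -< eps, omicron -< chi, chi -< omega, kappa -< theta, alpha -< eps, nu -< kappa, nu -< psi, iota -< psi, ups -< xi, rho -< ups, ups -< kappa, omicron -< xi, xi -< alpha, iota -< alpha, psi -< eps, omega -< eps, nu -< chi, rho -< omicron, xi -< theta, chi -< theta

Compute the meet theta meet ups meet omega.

Common lower bounds of {theta, ups, omega}: rho.
The greatest among these is rho.

rho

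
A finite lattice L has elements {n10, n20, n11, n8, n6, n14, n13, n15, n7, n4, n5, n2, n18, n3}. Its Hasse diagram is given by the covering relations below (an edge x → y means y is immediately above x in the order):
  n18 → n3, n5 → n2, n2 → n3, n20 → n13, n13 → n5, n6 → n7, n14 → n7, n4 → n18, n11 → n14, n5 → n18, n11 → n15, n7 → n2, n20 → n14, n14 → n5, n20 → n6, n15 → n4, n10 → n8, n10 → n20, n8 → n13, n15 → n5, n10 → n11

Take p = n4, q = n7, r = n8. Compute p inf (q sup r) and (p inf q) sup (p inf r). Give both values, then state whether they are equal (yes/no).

n15; n11; no

q sup r = n2, so p inf (q sup r) = n4 inf n2 = n15.
p inf q = n11 and p inf r = n10, so (p inf q) sup (p inf r) = n11 sup n10 = n11.
Equal: no.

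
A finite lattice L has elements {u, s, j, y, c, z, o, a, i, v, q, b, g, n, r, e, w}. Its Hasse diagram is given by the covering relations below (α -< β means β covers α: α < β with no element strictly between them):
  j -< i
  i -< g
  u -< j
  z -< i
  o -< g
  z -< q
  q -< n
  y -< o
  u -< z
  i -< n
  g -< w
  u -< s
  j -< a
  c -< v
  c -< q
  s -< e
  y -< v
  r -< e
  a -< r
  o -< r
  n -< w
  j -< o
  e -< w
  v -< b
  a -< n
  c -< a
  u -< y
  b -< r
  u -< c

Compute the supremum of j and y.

o

Common upper bounds of {j, y}: e, g, o, r, w.
The least among these is o.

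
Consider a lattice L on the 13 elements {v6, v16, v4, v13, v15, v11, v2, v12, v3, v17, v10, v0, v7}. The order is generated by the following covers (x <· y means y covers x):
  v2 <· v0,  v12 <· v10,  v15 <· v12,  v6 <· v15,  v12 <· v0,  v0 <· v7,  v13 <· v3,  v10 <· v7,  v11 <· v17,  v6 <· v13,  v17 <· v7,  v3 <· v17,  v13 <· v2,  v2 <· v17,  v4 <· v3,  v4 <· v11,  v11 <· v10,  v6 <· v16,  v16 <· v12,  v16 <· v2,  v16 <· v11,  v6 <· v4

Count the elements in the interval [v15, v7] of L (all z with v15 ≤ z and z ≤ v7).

5

The interval [v15, v7] = {v0, v10, v12, v15, v7}, which has 5 elements.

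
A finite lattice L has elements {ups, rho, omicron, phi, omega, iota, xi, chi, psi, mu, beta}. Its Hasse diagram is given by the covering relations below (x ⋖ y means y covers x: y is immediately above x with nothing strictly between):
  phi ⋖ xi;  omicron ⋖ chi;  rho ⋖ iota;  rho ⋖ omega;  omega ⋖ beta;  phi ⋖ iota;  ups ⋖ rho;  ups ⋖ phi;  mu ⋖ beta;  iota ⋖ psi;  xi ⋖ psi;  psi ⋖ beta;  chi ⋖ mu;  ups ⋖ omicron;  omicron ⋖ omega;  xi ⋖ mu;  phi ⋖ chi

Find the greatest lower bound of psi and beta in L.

psi

Common lower bounds of {psi, beta}: iota, phi, psi, rho, ups, xi.
The greatest among these is psi.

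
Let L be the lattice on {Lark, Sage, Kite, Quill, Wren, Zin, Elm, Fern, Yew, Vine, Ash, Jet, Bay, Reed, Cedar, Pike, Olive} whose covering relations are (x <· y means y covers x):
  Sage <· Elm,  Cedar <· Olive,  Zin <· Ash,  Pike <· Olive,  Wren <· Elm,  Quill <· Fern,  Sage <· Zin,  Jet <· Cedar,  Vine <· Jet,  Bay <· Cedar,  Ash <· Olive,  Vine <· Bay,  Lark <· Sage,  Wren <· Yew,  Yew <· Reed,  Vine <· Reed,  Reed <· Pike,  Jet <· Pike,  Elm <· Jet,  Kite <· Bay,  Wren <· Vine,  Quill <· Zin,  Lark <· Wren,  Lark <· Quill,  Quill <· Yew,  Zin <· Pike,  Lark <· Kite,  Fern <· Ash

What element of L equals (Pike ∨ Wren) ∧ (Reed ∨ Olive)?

Pike ∨ Wren = Pike
Reed ∨ Olive = Olive
Pike ∧ Olive = Pike

Pike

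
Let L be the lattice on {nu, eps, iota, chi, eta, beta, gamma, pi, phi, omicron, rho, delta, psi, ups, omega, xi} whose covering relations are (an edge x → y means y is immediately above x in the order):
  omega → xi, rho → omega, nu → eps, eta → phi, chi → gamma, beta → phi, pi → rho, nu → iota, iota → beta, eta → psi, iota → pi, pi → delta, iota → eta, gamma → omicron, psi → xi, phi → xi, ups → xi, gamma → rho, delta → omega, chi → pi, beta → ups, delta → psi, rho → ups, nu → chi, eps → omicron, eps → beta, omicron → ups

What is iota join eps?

beta

Common upper bounds of {iota, eps}: beta, phi, ups, xi.
The least among these is beta.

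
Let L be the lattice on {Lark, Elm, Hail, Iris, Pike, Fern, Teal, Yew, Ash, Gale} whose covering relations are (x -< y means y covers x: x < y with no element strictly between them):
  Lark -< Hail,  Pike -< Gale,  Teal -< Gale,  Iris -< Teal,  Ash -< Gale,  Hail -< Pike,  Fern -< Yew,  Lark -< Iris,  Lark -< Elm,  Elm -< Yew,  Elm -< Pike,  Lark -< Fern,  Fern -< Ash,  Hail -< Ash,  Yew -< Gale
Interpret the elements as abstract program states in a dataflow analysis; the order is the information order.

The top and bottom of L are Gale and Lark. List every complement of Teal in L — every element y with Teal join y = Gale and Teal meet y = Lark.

Need y with Teal ∨ y = Gale and Teal ∧ y = Lark.
Checking each element gives: Ash, Elm, Fern, Hail, Pike, Yew.

Ash, Elm, Fern, Hail, Pike, Yew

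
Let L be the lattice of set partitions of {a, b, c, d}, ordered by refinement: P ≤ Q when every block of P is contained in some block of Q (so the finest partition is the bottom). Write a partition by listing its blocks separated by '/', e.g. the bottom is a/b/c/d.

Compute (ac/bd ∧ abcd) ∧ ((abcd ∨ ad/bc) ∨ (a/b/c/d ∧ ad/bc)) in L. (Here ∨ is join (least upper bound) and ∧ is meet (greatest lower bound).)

ac/bd

ac/bd ∧ abcd = ac/bd
abcd ∨ ad/bc = abcd
a/b/c/d ∧ ad/bc = a/b/c/d
abcd ∨ a/b/c/d = abcd
ac/bd ∧ abcd = ac/bd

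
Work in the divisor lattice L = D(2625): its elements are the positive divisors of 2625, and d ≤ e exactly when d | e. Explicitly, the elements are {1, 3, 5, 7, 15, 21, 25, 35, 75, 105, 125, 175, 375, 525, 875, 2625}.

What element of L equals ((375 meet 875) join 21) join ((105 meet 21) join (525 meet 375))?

375 ∧ 875 = 125
125 ∨ 21 = 2625
105 ∧ 21 = 21
525 ∧ 375 = 75
21 ∨ 75 = 525
2625 ∨ 525 = 2625

2625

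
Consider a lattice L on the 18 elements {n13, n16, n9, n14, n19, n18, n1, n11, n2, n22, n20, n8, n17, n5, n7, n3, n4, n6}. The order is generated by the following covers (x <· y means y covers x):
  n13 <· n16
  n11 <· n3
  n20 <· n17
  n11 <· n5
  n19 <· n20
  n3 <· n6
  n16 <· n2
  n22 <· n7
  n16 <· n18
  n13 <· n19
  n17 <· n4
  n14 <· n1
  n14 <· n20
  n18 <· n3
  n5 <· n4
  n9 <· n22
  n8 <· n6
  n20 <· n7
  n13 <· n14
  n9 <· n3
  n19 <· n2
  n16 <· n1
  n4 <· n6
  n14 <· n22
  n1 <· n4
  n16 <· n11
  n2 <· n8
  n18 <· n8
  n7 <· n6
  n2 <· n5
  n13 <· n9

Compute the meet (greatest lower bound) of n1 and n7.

n14

Common lower bounds of {n1, n7}: n13, n14.
The greatest among these is n14.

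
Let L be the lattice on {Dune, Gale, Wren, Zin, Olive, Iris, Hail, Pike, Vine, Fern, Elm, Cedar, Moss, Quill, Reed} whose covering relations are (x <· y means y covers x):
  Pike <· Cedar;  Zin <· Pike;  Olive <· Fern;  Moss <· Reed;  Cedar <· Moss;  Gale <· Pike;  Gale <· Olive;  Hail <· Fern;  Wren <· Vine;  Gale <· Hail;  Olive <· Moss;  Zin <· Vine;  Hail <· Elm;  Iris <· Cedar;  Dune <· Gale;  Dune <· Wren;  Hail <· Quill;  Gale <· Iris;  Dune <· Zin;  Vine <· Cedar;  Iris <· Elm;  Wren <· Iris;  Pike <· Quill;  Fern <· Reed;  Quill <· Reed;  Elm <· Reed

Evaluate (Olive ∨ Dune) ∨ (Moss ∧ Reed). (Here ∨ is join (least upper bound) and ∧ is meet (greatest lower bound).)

Moss

Olive ∨ Dune = Olive
Moss ∧ Reed = Moss
Olive ∨ Moss = Moss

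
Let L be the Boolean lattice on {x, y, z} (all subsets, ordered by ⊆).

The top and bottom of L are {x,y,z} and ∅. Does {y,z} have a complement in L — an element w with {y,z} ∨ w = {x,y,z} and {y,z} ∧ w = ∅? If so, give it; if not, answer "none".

Need w with {y,z} ∨ w = {x,y,z} and {y,z} ∧ w = ∅.
Checking each element gives: {x}.

{x}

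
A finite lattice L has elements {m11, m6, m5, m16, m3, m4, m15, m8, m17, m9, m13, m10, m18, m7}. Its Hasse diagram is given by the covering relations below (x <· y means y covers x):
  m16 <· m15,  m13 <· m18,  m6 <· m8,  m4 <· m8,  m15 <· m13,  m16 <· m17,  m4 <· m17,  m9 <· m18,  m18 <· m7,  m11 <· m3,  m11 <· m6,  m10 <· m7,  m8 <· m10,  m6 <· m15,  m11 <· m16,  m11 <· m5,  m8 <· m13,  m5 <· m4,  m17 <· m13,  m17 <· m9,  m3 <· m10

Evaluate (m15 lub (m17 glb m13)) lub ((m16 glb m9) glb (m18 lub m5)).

m17 ∧ m13 = m17
m15 ∨ m17 = m13
m16 ∧ m9 = m16
m18 ∨ m5 = m18
m16 ∧ m18 = m16
m13 ∨ m16 = m13

m13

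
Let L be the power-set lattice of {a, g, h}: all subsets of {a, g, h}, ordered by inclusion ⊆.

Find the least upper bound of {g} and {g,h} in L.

Under ⊆, join is union: {g} ∪ {g,h} = {g,h}.

{g,h}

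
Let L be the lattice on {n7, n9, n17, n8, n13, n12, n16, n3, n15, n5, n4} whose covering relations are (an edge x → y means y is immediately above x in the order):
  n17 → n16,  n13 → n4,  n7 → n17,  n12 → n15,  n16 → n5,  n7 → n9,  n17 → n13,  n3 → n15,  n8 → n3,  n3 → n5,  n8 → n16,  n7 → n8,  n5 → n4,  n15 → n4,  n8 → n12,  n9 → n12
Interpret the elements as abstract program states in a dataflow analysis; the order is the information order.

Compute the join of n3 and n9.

Common upper bounds of {n3, n9}: n15, n4.
The least among these is n15.

n15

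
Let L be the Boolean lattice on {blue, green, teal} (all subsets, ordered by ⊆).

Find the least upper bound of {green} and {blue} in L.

{blue,green}

Under ⊆, join is union: {green} ∪ {blue} = {blue,green}.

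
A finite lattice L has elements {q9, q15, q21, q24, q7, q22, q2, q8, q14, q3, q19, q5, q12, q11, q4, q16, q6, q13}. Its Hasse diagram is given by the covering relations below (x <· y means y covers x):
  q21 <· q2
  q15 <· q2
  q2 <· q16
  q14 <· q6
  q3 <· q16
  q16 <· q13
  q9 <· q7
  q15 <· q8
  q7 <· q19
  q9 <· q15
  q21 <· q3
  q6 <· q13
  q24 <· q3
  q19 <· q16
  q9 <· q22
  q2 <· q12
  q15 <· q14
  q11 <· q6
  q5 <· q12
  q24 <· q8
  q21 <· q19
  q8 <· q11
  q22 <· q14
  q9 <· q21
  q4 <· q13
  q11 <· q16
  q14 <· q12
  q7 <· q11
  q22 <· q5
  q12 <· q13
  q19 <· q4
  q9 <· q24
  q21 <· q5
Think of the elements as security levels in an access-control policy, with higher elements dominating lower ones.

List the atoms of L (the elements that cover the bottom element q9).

q15, q21, q22, q24, q7

The atoms are exactly the elements that cover q9: q15, q21, q22, q24, q7.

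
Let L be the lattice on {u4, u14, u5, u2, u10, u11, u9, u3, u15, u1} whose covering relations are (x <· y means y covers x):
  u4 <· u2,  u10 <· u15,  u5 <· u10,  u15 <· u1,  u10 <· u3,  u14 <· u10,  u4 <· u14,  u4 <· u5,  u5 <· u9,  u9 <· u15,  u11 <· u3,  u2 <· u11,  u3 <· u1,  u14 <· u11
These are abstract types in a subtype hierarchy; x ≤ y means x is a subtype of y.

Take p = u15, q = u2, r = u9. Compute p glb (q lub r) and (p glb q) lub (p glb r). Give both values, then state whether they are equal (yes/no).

u15; u9; no

q lub r = u1, so p glb (q lub r) = u15 glb u1 = u15.
p glb q = u4 and p glb r = u9, so (p glb q) lub (p glb r) = u4 lub u9 = u9.
Equal: no.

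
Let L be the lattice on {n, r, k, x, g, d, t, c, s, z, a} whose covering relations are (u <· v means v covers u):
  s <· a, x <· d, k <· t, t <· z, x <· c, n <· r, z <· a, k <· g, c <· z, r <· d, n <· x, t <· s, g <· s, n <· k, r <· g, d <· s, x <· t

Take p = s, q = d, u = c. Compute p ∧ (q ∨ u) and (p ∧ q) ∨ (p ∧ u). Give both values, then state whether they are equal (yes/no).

s; d; no

q ∨ u = a, so p ∧ (q ∨ u) = s ∧ a = s.
p ∧ q = d and p ∧ u = x, so (p ∧ q) ∨ (p ∧ u) = d ∨ x = d.
Equal: no.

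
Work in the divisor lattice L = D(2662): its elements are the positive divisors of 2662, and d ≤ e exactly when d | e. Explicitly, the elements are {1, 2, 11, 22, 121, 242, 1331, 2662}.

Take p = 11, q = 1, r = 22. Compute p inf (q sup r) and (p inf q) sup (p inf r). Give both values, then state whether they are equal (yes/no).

11; 11; yes

q sup r = 22, so p inf (q sup r) = 11 inf 22 = 11.
p inf q = 1 and p inf r = 11, so (p inf q) sup (p inf r) = 1 sup 11 = 11.
Equal: yes.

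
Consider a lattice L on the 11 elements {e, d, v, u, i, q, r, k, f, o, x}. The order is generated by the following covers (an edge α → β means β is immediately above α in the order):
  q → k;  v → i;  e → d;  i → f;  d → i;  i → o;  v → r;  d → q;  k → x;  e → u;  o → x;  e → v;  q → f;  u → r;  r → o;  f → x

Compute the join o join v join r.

Common upper bounds of {o, v, r}: o, x.
The least among these is o.

o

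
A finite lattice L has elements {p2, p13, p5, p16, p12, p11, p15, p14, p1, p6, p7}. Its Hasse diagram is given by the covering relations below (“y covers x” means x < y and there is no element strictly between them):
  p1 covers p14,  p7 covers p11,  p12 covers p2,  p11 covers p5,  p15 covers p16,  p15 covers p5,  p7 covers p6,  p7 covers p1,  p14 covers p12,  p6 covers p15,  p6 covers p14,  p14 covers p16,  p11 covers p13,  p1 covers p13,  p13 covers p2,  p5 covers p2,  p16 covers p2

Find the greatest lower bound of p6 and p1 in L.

Common lower bounds of {p6, p1}: p12, p14, p16, p2.
The greatest among these is p14.

p14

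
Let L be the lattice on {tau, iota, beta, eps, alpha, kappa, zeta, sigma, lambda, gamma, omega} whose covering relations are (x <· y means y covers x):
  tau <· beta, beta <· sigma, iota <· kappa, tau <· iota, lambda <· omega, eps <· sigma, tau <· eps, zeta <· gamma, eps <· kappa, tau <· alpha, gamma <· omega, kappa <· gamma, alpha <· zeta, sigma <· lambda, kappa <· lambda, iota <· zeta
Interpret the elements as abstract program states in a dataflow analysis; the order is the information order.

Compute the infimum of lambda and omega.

Common lower bounds of {lambda, omega}: beta, eps, iota, kappa, lambda, sigma, tau.
The greatest among these is lambda.

lambda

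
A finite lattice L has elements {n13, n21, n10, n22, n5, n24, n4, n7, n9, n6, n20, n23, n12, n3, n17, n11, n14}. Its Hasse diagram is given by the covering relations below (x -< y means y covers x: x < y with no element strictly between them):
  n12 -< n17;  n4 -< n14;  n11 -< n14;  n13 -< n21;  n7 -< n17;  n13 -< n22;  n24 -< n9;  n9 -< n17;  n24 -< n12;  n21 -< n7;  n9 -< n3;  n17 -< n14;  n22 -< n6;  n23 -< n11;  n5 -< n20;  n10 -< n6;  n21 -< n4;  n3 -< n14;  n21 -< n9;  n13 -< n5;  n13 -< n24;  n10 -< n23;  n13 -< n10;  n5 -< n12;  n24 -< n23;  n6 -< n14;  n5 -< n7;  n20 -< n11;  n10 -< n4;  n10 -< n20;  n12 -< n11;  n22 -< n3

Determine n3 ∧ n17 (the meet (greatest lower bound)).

n9

Common lower bounds of {n3, n17}: n13, n21, n24, n9.
The greatest among these is n9.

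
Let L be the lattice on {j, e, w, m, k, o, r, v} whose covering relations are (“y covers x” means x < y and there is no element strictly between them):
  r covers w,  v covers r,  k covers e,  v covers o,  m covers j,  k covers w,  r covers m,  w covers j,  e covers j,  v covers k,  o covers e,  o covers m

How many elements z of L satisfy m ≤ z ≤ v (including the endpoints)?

The interval [m, v] = {m, o, r, v}, which has 4 elements.

4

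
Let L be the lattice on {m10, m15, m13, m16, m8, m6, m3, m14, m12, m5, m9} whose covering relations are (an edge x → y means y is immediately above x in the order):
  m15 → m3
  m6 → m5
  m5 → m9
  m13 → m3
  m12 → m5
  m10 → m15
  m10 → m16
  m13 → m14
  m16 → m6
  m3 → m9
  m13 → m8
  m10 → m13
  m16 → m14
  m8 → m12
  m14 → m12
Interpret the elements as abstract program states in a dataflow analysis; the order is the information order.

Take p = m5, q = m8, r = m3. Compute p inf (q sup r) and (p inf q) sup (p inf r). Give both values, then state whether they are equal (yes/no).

q sup r = m9, so p inf (q sup r) = m5 inf m9 = m5.
p inf q = m8 and p inf r = m13, so (p inf q) sup (p inf r) = m8 sup m13 = m8.
Equal: no.

m5; m8; no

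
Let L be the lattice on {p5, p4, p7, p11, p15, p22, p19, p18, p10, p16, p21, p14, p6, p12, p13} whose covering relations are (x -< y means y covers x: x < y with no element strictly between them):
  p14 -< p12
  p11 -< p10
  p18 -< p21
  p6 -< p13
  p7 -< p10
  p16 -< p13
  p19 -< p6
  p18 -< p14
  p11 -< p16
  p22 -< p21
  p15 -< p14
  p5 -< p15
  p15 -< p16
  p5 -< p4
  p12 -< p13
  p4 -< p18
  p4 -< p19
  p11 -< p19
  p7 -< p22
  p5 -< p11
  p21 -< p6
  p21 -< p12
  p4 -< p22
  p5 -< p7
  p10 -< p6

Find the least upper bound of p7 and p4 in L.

p22

Common upper bounds of {p7, p4}: p12, p13, p21, p22, p6.
The least among these is p22.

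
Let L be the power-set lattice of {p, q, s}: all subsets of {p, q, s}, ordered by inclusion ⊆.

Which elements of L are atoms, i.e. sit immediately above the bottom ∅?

{p}, {q}, {s}

The atoms are exactly the elements that cover ∅: {p}, {q}, {s}.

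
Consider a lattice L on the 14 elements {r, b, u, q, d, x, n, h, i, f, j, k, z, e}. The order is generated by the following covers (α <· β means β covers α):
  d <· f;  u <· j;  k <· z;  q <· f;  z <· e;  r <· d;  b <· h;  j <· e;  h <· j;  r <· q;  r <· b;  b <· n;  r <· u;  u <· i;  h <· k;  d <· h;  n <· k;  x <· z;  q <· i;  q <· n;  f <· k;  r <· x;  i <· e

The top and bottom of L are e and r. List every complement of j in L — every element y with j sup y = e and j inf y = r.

q, x

Need y with j ∨ y = e and j ∧ y = r.
Checking each element gives: q, x.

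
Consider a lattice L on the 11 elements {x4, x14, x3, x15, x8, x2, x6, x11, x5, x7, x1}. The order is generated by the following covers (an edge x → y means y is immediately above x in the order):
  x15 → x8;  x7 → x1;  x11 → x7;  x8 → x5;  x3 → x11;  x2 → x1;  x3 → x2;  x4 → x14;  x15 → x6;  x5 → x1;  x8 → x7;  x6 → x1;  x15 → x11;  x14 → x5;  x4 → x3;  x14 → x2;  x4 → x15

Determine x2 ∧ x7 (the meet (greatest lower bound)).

Common lower bounds of {x2, x7}: x3, x4.
The greatest among these is x3.

x3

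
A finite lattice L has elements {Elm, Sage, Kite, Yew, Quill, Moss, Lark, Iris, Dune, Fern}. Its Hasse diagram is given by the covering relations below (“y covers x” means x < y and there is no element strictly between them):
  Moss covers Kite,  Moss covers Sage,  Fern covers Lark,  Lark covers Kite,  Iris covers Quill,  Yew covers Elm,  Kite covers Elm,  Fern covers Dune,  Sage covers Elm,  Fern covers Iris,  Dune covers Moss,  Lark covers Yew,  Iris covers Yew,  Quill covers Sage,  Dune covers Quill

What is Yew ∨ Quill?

Common upper bounds of {Yew, Quill}: Fern, Iris.
The least among these is Iris.

Iris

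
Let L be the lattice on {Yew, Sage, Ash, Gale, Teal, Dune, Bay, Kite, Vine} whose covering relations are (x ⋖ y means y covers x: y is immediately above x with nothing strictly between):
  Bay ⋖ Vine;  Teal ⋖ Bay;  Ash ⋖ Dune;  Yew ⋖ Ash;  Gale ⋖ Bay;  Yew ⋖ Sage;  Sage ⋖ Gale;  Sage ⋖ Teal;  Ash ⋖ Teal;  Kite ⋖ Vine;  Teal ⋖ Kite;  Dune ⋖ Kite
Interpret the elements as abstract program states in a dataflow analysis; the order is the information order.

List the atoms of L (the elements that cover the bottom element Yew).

Ash, Sage

The atoms are exactly the elements that cover Yew: Ash, Sage.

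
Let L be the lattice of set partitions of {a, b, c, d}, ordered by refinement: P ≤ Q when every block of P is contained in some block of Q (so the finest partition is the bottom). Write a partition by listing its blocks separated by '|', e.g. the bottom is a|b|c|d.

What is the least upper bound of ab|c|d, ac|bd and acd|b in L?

The join of ab|c|d, ac|bd, acd|b merges any blocks that overlap across the partitions, giving abcd.

abcd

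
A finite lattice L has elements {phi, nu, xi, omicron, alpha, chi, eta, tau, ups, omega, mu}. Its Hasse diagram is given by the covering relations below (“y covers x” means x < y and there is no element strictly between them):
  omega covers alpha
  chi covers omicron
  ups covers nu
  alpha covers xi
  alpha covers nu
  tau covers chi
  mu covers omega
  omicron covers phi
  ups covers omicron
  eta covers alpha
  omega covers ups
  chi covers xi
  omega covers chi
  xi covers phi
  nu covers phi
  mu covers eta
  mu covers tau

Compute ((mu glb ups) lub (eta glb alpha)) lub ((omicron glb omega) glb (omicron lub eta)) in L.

omega

mu ∧ ups = ups
eta ∧ alpha = alpha
ups ∨ alpha = omega
omicron ∧ omega = omicron
omicron ∨ eta = mu
omicron ∧ mu = omicron
omega ∨ omicron = omega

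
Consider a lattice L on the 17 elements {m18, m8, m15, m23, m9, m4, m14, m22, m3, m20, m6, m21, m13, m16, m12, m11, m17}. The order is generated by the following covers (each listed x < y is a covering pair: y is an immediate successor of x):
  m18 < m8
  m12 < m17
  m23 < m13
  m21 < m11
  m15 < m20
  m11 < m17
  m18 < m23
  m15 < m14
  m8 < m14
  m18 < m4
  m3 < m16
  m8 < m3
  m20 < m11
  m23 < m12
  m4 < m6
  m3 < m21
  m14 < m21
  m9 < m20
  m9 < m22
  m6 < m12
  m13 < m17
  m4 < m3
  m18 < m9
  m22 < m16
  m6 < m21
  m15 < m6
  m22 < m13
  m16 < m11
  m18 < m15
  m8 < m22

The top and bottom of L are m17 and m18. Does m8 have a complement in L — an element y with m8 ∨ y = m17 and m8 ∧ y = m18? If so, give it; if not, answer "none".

Need y with m8 ∨ y = m17 and m8 ∧ y = m18.
Checking each element gives: m12.

m12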